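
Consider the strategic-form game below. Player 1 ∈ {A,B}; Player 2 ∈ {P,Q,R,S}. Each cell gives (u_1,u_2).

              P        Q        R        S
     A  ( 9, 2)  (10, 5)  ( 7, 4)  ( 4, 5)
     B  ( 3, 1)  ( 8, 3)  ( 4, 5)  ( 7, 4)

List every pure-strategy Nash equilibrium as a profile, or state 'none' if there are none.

NE set: (A,Q)

(A,P): not NE [P2→S gives 5>2]
(A,Q): NE
(A,R): not NE [P2→S gives 5>4]
(A,S): not NE [P1→B gives 7>4]
(B,P): not NE [P1→A gives 9>3; P2→R gives 5>1]
(B,Q): not NE [P1→A gives 10>8; P2→R gives 5>3]
(B,R): not NE [P1→A gives 7>4]
(B,S): not NE [P2→R gives 5>4]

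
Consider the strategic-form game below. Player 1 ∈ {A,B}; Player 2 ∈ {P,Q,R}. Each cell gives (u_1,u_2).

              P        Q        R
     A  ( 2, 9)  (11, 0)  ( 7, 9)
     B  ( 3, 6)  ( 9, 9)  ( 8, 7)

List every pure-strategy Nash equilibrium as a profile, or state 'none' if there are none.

Equilibria: none

(A,P): not NE [P1→B gives 3>2]
(A,Q): not NE [P2→R gives 9>0]
(A,R): not NE [P1→B gives 8>7]
(B,P): not NE [P2→Q gives 9>6]
(B,Q): not NE [P1→A gives 11>9]
(B,R): not NE [P2→Q gives 9>7]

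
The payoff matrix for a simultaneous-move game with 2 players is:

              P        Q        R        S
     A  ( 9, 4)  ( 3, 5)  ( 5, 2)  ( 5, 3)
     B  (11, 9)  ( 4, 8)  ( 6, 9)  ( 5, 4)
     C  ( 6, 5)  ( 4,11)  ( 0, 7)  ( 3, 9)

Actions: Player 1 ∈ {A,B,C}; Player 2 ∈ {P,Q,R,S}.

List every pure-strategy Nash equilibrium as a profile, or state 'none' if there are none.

(A,P): not NE [P1→B gives 11>9; P2→Q gives 5>4]
(A,Q): not NE [P1→C gives 4>3]
(A,R): not NE [P1→B gives 6>5; P2→Q gives 5>2]
(A,S): not NE [P2→Q gives 5>3]
(B,P): NE
(B,Q): not NE [P2→R gives 9>8]
(B,R): NE
(B,S): not NE [P2→R gives 9>4]
(C,P): not NE [P1→B gives 11>6; P2→Q gives 11>5]
(C,Q): NE
(C,R): not NE [P1→B gives 6>0; P2→Q gives 11>7]
(C,S): not NE [P1→B gives 5>3; P2→Q gives 11>9]

Nash profiles: (B,P), (B,R), (C,Q)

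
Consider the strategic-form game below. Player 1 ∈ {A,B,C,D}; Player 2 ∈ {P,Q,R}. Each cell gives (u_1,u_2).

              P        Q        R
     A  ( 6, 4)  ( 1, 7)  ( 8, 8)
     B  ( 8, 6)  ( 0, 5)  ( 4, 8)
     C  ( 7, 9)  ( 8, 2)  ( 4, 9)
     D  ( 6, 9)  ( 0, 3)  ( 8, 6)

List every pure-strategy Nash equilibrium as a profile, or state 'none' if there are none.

(A,P): not NE [P1→B gives 8>6; P2→R gives 8>4]
(A,Q): not NE [P1→C gives 8>1; P2→R gives 8>7]
(A,R): NE
(B,P): not NE [P2→R gives 8>6]
(B,Q): not NE [P1→C gives 8>0; P2→R gives 8>5]
(B,R): not NE [P1→D gives 8>4]
(C,P): not NE [P1→B gives 8>7]
(C,Q): not NE [P2→R gives 9>2]
(C,R): not NE [P1→D gives 8>4]
(D,P): not NE [P1→B gives 8>6]
(D,Q): not NE [P1→C gives 8>0; P2→P gives 9>3]
(D,R): not NE [P2→P gives 9>6]

NE set: (A,R)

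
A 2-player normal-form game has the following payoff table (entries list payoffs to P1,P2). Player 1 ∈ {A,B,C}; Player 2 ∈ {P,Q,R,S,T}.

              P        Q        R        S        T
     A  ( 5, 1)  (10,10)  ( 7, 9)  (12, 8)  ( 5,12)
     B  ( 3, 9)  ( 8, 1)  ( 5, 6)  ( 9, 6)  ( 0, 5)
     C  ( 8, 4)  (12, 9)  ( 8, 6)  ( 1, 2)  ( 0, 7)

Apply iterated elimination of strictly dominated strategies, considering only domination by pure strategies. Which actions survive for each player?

P1 drop B (A beats it: P:5>3 Q:10>8 R:7>5 S:12>9 T:5>0)
P2 drop P (Q beats it: A:10>1 C:9>4)
P2 drop R (Q beats it: A:10>9 C:9>6)
P2 drop S (Q beats it: A:10>8 C:9>2)
P1→{A,C} P2→{Q,T}

Remaining: P1:{A,C} P2:{Q,T}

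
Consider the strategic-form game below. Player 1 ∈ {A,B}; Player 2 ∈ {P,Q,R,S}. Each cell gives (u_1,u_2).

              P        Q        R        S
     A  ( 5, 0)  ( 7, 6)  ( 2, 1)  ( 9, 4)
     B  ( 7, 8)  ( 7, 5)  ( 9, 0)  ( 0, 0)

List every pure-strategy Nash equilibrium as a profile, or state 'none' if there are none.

Nash profiles: (A,Q), (B,P)

(A,P): not NE [P1→B gives 7>5; P2→Q gives 6>0]
(A,Q): NE
(A,R): not NE [P1→B gives 9>2; P2→Q gives 6>1]
(A,S): not NE [P2→Q gives 6>4]
(B,P): NE
(B,Q): not NE [P2→P gives 8>5]
(B,R): not NE [P2→P gives 8>0]
(B,S): not NE [P1→A gives 9>0; P2→P gives 8>0]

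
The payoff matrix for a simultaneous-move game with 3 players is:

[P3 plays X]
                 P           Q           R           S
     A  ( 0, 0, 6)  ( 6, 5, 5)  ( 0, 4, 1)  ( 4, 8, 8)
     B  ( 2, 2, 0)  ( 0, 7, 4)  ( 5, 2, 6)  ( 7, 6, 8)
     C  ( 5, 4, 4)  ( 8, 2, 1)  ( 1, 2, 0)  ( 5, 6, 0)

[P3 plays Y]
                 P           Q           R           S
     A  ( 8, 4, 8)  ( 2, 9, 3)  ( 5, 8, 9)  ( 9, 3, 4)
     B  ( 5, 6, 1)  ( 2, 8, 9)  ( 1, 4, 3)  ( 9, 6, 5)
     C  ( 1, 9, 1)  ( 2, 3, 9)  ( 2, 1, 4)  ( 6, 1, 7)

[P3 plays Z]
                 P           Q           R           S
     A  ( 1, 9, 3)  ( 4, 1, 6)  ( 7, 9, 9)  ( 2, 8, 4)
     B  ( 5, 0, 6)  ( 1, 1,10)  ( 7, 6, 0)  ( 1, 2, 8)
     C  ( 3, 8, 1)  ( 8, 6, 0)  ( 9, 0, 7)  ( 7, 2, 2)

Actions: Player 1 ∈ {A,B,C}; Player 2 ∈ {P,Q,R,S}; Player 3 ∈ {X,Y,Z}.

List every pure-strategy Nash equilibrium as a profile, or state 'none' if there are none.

(A,P,X): not NE [P1→C gives 5>0; P2→S gives 8>0; P3→Y gives 8>6]
(A,P,Y): not NE [P2→Q gives 9>4]
(A,P,Z): not NE [P1→B gives 5>1; P3→Y gives 8>3]
(A,Q,X): not NE [P1→C gives 8>6; P2→S gives 8>5; P3→Z gives 6>5]
(A,Q,Y): not NE [P3→Z gives 6>3]
(A,Q,Z): not NE [P1→C gives 8>4; P2→R gives 9>1]
(A,R,X): not NE [P1→B gives 5>0; P2→S gives 8>4; P3→Z gives 9>1]
(A,R,Y): not NE [P2→Q gives 9>8]
(A,R,Z): not NE [P1→C gives 9>7]
(A,S,X): not NE [P1→B gives 7>4]
(A,S,Y): not NE [P2→Q gives 9>3; P3→X gives 8>4]
(A,S,Z): not NE [P1→C gives 7>2; P2→R gives 9>8; P3→X gives 8>4]
(B,P,X): not NE [P1→C gives 5>2; P2→Q gives 7>2; P3→Z gives 6>0]
(B,P,Y): not NE [P1→A gives 8>5; P2→Q gives 8>6; P3→Z gives 6>1]
(B,P,Z): not NE [P2→R gives 6>0]
(B,Q,X): not NE [P1→C gives 8>0; P3→Z gives 10>4]
(B,Q,Y): not NE [P3→Z gives 10>9]
(B,Q,Z): not NE [P1→C gives 8>1; P2→R gives 6>1]
(B,R,X): not NE [P2→Q gives 7>2]
(B,R,Y): not NE [P1→A gives 5>1; P2→Q gives 8>4; P3→X gives 6>3]
(B,R,Z): not NE [P1→C gives 9>7; P3→X gives 6>0]
(B,S,X): not NE [P2→Q gives 7>6]
(B,S,Y): not NE [P2→Q gives 8>6; P3→Z gives 8>5]
(B,S,Z): not NE [P1→C gives 7>1; P2→R gives 6>2]
(C,P,X): not NE [P2→S gives 6>4]
(C,P,Y): not NE [P1→A gives 8>1; P3→X gives 4>1]
(C,P,Z): not NE [P1→B gives 5>3; P3→X gives 4>1]
(C,Q,X): not NE [P2→S gives 6>2; P3→Y gives 9>1]
(C,Q,Y): not NE [P2→P gives 9>3]
(C,Q,Z): not NE [P2→P gives 8>6; P3→Y gives 9>0]
(C,R,X): not NE [P1→B gives 5>1; P2→S gives 6>2; P3→Z gives 7>0]
(C,R,Y): not NE [P1→A gives 5>2; P2→P gives 9>1; P3→Z gives 7>4]
(C,R,Z): not NE [P2→P gives 8>0]
(C,S,X): not NE [P1→B gives 7>5; P3→Y gives 7>0]
(C,S,Y): not NE [P1→B gives 9>6; P2→P gives 9>1]
(C,S,Z): not NE [P2→P gives 8>2; P3→Y gives 7>2]

Equilibria: none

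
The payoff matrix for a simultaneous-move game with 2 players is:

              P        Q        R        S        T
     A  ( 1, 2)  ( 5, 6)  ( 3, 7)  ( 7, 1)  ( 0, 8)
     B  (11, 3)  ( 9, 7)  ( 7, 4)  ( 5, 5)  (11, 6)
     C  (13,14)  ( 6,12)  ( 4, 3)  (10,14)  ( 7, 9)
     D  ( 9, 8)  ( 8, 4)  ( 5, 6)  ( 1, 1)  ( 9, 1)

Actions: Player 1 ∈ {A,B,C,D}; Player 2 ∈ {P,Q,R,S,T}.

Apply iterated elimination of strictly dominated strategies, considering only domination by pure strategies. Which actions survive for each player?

Survivors P1:{B,C} P2:{P,Q,S}

P1 drop A (C beats it: P:13>1 Q:6>5 R:4>3 S:10>7 T:7>0)
P1 drop D (B beats it: P:11>9 Q:9>8 R:7>5 S:5>1 T:11>9)
P2 drop R (Q beats it: B:7>4 C:12>3)
P2 drop T (Q beats it: B:7>6 C:12>9)
P1→{B,C} P2→{P,Q,S}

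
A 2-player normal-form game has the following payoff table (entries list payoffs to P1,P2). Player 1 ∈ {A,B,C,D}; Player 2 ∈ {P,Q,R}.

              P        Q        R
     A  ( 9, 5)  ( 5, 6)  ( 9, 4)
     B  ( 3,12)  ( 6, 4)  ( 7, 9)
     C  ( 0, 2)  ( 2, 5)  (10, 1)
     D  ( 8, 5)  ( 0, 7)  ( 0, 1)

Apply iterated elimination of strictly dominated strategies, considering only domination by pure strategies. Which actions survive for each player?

P1 drop D (A beats it: P:9>8 Q:5>0 R:9>0)
P2 drop R (P beats it: A:5>4 B:12>9 C:2>1)
P1 drop C (A beats it: P:9>0 Q:5>2)
P1→{A,B} P2→{P,Q}

Remaining: P1:{A,B} P2:{P,Q}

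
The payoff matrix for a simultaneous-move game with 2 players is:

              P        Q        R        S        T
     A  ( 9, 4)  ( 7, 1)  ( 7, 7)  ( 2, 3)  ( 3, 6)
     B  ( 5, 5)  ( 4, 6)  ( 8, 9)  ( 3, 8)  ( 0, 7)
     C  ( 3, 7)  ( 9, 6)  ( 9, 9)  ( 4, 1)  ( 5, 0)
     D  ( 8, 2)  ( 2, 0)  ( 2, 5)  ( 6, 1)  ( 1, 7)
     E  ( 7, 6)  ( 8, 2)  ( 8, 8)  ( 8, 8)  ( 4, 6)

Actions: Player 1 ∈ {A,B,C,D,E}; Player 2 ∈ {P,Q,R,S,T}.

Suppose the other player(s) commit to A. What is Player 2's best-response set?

u_2(P vs A) = 4
u_2(Q vs A) = 1
u_2(R vs A) = 7
u_2(S vs A) = 3
u_2(T vs A) = 6
max payoff 7 at {R}

argmax u_2 = {R}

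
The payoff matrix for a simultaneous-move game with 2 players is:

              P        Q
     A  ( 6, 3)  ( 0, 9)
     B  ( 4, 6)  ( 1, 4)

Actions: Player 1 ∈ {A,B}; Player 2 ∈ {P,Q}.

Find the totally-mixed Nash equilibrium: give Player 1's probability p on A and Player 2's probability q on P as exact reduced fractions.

p=1/4, q=1/3

P1 indiff ⇒ q·6+(1-q)·0 = q·4+(1-q)·1 ⇒ q(2) = (1-q)(1) ⇒ q = 1/3
P2 indiff ⇒ p·3+(1-p)·6 = p·9+(1-p)·4 ⇒ p(-6) = (1-p)(-2) ⇒ p = 1/4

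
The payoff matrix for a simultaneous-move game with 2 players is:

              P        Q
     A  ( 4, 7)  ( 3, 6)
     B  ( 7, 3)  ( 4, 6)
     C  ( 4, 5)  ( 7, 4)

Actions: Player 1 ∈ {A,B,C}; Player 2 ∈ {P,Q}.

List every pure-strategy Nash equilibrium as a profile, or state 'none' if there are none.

(A,P): not NE [P1→B gives 7>4]
(A,Q): not NE [P1→C gives 7>3; P2→P gives 7>6]
(B,P): not NE [P2→Q gives 6>3]
(B,Q): not NE [P1→C gives 7>4]
(C,P): not NE [P1→B gives 7>4]
(C,Q): not NE [P2→P gives 5>4]

Equilibria: none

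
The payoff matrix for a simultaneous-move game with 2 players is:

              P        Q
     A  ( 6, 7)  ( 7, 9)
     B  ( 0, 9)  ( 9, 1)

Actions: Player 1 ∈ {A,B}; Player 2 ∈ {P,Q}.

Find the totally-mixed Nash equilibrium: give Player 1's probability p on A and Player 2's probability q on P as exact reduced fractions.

P1 indiff ⇒ q·6+(1-q)·7 = q·0+(1-q)·9 ⇒ q(6) = (1-q)(2) ⇒ q = 1/4
P2 indiff ⇒ p·7+(1-p)·9 = p·9+(1-p)·1 ⇒ p(-2) = (1-p)(-8) ⇒ p = 4/5

p=4/5, q=1/4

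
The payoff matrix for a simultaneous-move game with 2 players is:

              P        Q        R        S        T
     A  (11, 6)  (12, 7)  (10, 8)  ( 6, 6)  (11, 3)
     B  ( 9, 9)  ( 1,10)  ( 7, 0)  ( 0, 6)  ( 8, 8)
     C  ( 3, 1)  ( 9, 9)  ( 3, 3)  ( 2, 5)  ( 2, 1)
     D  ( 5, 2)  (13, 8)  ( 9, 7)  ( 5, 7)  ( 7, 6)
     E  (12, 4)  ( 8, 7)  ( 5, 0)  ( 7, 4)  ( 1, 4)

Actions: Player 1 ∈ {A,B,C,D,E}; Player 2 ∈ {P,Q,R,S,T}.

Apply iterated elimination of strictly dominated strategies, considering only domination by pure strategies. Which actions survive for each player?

P1 drop B (A beats it: P:11>9 Q:12>1 R:10>7 S:6>0 T:11>8)
P1 drop C (A beats it: P:11>3 Q:12>9 R:10>3 S:6>2 T:11>2)
P2 drop P (Q beats it: A:7>6 D:8>2 E:7>4)
P2 drop S (Q beats it: A:7>6 D:8>7 E:7>4)
P1 drop E (A beats it: Q:12>8 R:10>5 T:11>1)
P2 drop T (Q beats it: A:7>3 D:8>6)
P1→{A,D} P2→{Q,R}

Remaining: P1:{A,D} P2:{Q,R}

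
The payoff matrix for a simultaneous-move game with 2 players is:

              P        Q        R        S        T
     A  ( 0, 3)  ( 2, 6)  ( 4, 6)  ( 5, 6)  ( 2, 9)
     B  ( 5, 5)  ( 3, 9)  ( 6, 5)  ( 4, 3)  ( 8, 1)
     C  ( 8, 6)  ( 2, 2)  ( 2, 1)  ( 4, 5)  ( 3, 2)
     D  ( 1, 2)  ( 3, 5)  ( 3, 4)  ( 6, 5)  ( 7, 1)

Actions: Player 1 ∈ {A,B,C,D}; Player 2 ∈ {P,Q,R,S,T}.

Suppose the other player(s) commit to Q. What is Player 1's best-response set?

BR_1 = {B,D}

u_1(A vs Q) = 2
u_1(B vs Q) = 3
u_1(C vs Q) = 2
u_1(D vs Q) = 3
max payoff 3 at {B,D}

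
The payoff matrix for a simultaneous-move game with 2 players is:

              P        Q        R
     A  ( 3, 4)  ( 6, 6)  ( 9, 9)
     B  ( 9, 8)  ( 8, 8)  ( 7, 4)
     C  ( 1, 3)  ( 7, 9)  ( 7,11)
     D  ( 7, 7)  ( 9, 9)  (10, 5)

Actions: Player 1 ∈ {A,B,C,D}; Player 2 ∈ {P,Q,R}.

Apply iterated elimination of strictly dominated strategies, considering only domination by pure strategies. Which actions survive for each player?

Survivors P1:{B,D} P2:{P,Q}

P1 drop A (D beats it: P:7>3 Q:9>6 R:10>9)
P1 drop C (D beats it: P:7>1 Q:9>7 R:10>7)
P2 drop R (P beats it: B:8>4 D:7>5)
P1→{B,D} P2→{P,Q}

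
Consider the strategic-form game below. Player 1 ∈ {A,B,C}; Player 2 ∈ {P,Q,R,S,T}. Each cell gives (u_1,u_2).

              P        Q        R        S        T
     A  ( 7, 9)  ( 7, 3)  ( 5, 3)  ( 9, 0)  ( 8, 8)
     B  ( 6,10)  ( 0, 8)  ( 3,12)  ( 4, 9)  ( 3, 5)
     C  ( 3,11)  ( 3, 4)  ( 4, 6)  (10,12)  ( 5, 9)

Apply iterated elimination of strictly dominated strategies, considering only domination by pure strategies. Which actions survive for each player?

Survivors P1:{A,C} P2:{P,S}

P1 drop B (A beats it: P:7>6 Q:7>0 R:5>3 S:9>4 T:8>3)
P2 drop Q (P beats it: A:9>3 C:11>4)
P2 drop R (P beats it: A:9>3 C:11>6)
P2 drop T (P beats it: A:9>8 C:11>9)
P1→{A,C} P2→{P,S}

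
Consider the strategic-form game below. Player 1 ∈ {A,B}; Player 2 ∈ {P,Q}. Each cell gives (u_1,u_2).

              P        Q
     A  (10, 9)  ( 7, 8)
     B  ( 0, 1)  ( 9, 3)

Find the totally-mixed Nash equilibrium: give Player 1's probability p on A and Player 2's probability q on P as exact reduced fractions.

p=2/3, q=1/6

P1 indiff ⇒ q·10+(1-q)·7 = q·0+(1-q)·9 ⇒ q(10) = (1-q)(2) ⇒ q = 1/6
P2 indiff ⇒ p·9+(1-p)·1 = p·8+(1-p)·3 ⇒ p(1) = (1-p)(2) ⇒ p = 2/3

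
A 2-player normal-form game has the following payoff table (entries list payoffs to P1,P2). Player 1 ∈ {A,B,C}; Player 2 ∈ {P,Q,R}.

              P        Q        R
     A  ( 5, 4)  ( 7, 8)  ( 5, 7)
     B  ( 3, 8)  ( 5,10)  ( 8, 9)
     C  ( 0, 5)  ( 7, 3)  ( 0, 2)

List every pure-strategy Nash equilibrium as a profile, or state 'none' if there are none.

PSNE = {(A,Q)}

(A,P): not NE [P2→Q gives 8>4]
(A,Q): NE
(A,R): not NE [P1→B gives 8>5; P2→Q gives 8>7]
(B,P): not NE [P1→A gives 5>3; P2→Q gives 10>8]
(B,Q): not NE [P1→C gives 7>5]
(B,R): not NE [P2→Q gives 10>9]
(C,P): not NE [P1→A gives 5>0]
(C,Q): not NE [P2→P gives 5>3]
(C,R): not NE [P1→B gives 8>0; P2→P gives 5>2]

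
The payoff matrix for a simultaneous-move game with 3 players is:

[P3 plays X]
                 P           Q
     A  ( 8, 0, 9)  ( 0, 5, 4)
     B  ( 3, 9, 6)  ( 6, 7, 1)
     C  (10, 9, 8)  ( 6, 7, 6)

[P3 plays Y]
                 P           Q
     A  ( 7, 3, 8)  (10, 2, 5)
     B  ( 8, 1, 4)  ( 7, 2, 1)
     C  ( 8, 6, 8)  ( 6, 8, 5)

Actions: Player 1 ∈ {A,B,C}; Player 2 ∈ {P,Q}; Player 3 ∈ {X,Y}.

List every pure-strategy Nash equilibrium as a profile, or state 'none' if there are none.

(A,P,X): not NE [P1→C gives 10>8; P2→Q gives 5>0]
(A,P,Y): not NE [P1→C gives 8>7; P3→X gives 9>8]
(A,Q,X): not NE [P1→C gives 6>0; P3→Y gives 5>4]
(A,Q,Y): not NE [P2→P gives 3>2]
(B,P,X): not NE [P1→C gives 10>3]
(B,P,Y): not NE [P2→Q gives 2>1; P3→X gives 6>4]
(B,Q,X): not NE [P2→P gives 9>7]
(B,Q,Y): not NE [P1→A gives 10>7]
(C,P,X): NE
(C,P,Y): not NE [P2→Q gives 8>6]
(C,Q,X): not NE [P2→P gives 9>7]
(C,Q,Y): not NE [P1→A gives 10>6; P3→X gives 6>5]

NE set: (C,P,X)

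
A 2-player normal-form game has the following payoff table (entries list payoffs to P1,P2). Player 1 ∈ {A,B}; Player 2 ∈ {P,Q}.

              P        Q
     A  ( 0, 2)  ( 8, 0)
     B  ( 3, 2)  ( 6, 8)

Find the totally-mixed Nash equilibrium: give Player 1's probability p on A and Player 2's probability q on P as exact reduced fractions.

P1 mixes 3/4 on A; P2 mixes 2/5 on P

P1 indiff ⇒ q·0+(1-q)·8 = q·3+(1-q)·6 ⇒ q(-3) = (1-q)(-2) ⇒ q = 2/5
P2 indiff ⇒ p·2+(1-p)·2 = p·0+(1-p)·8 ⇒ p(2) = (1-p)(6) ⇒ p = 3/4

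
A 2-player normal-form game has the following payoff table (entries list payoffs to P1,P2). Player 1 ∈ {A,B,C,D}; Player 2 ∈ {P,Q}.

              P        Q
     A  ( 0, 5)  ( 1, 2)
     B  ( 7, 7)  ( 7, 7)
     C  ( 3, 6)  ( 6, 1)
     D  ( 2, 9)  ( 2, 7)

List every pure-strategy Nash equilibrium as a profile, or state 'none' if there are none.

(A,P): not NE [P1→B gives 7>0]
(A,Q): not NE [P1→B gives 7>1; P2→P gives 5>2]
(B,P): NE
(B,Q): NE
(C,P): not NE [P1→B gives 7>3]
(C,Q): not NE [P1→B gives 7>6; P2→P gives 6>1]
(D,P): not NE [P1→B gives 7>2]
(D,Q): not NE [P1→B gives 7>2; P2→P gives 9>7]

Nash profiles: (B,P), (B,Q)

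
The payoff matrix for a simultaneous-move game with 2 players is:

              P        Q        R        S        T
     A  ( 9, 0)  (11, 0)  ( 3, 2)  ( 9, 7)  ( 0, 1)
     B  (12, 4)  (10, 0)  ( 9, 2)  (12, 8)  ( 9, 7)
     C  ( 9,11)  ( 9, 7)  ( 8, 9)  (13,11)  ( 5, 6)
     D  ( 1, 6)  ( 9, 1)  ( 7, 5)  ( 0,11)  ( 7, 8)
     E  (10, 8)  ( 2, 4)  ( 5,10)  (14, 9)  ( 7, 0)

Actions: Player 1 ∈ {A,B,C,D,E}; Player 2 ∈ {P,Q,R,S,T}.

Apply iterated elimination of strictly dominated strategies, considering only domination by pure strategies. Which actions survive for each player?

IESDS → P1:{B,C,E} P2:{P,R,S}

P1 drop D (B beats it: P:12>1 Q:10>9 R:9>7 S:12>0 T:9>7)
P2 drop Q (R beats it: A:2>0 B:2>0 C:9>7 E:10>4)
P1 drop A (B beats it: P:12>9 R:9>3 S:12>9 T:9>0)
P2 drop T (S beats it: B:8>7 C:11>6 E:9>0)
P1→{B,C,E} P2→{P,R,S}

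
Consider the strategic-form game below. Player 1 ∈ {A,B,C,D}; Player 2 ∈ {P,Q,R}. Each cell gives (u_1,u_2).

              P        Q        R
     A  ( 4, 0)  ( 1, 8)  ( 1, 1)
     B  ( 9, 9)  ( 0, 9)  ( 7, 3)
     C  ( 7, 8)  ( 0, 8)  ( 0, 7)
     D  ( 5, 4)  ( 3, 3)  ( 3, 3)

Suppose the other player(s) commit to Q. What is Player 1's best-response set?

u_1(A vs Q) = 1
u_1(B vs Q) = 0
u_1(C vs Q) = 0
u_1(D vs Q) = 3
max payoff 3 at {D}

P1 best: {D}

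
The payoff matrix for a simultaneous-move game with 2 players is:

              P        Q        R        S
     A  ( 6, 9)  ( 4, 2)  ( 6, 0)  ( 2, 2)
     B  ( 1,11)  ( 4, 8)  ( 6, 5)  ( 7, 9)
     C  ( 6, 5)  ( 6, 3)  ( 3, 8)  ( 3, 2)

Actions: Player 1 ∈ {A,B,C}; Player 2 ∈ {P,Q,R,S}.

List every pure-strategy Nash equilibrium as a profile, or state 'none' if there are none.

(A,P): NE
(A,Q): not NE [P1→C gives 6>4; P2→P gives 9>2]
(A,R): not NE [P2→P gives 9>0]
(A,S): not NE [P1→B gives 7>2; P2→P gives 9>2]
(B,P): not NE [P1→C gives 6>1]
(B,Q): not NE [P1→C gives 6>4; P2→P gives 11>8]
(B,R): not NE [P2→P gives 11>5]
(B,S): not NE [P2→P gives 11>9]
(C,P): not NE [P2→R gives 8>5]
(C,Q): not NE [P2→R gives 8>3]
(C,R): not NE [P1→B gives 6>3]
(C,S): not NE [P1→B gives 7>3; P2→R gives 8>2]

Nash profiles: (A,P)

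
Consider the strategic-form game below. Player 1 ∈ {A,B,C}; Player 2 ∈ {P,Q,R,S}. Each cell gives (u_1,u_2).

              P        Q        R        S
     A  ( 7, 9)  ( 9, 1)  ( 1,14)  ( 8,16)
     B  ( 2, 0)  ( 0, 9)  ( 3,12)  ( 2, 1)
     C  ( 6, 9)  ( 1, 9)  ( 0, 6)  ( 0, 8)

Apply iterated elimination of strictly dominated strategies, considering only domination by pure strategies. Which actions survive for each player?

P1 drop C (A beats it: P:7>6 Q:9>1 R:1>0 S:8>0)
P2 drop P (R beats it: A:14>9 B:12>0)
P2 drop Q (R beats it: A:14>1 B:12>9)
P1→{A,B} P2→{R,S}

IESDS → P1:{A,B} P2:{R,S}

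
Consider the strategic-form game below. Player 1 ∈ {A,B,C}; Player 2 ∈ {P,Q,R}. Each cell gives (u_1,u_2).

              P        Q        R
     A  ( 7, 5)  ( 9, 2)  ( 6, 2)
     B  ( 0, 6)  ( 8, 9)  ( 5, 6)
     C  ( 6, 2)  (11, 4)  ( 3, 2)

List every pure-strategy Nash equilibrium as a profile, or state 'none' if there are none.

(A,P): NE
(A,Q): not NE [P1→C gives 11>9; P2→P gives 5>2]
(A,R): not NE [P2→P gives 5>2]
(B,P): not NE [P1→A gives 7>0; P2→Q gives 9>6]
(B,Q): not NE [P1→C gives 11>8]
(B,R): not NE [P1→A gives 6>5; P2→Q gives 9>6]
(C,P): not NE [P1→A gives 7>6; P2→Q gives 4>2]
(C,Q): NE
(C,R): not NE [P1→A gives 6>3; P2→Q gives 4>2]

PSNE = {(A,P), (C,Q)}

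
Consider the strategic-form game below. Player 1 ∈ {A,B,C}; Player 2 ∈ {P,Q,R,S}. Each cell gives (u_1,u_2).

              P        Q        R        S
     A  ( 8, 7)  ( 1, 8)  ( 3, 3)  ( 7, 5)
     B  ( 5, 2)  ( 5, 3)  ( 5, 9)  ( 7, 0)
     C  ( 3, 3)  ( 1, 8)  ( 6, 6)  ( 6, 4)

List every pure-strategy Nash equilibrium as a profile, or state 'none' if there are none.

(A,P): not NE [P2→Q gives 8>7]
(A,Q): not NE [P1→B gives 5>1]
(A,R): not NE [P1→C gives 6>3; P2→Q gives 8>3]
(A,S): not NE [P2→Q gives 8>5]
(B,P): not NE [P1→A gives 8>5; P2→R gives 9>2]
(B,Q): not NE [P2→R gives 9>3]
(B,R): not NE [P1→C gives 6>5]
(B,S): not NE [P2→R gives 9>0]
(C,P): not NE [P1→A gives 8>3; P2→Q gives 8>3]
(C,Q): not NE [P1→B gives 5>1]
(C,R): not NE [P2→Q gives 8>6]
(C,S): not NE [P1→B gives 7>6; P2→Q gives 8>4]

PSNE: ∅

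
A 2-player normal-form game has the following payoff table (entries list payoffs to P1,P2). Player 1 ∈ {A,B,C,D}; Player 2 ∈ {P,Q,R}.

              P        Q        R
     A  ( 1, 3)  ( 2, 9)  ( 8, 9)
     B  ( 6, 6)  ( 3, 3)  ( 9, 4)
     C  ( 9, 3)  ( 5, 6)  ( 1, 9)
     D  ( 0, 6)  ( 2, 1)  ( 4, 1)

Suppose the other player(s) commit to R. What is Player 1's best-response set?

P1 best: {B}

u_1(A vs R) = 8
u_1(B vs R) = 9
u_1(C vs R) = 1
u_1(D vs R) = 4
max payoff 9 at {B}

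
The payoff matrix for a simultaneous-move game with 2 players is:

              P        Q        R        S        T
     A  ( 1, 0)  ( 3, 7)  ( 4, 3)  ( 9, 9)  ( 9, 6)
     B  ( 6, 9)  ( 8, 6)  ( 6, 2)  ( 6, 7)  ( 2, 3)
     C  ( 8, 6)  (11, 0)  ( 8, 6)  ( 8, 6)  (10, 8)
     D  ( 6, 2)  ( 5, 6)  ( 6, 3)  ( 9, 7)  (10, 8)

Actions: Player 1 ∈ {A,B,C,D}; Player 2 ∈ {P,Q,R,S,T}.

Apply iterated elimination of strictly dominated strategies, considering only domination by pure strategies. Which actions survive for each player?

Survivors P1:{A,C,D} P2:{S,T}

P1 drop B (C beats it: P:8>6 Q:11>8 R:8>6 S:8>6 T:10>2)
P2 drop P (T beats it: A:6>0 C:8>6 D:8>2)
P2 drop Q (S beats it: A:9>7 C:6>0 D:7>6)
P2 drop R (T beats it: A:6>3 C:8>6 D:8>3)
P1→{A,C,D} P2→{S,T}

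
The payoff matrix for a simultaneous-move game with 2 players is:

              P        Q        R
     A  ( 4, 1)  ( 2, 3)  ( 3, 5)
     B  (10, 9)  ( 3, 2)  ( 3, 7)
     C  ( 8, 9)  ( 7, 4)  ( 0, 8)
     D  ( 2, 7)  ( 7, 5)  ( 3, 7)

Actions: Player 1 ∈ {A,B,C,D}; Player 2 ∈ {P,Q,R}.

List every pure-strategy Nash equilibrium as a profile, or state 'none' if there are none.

(A,P): not NE [P1→B gives 10>4; P2→R gives 5>1]
(A,Q): not NE [P1→D gives 7>2; P2→R gives 5>3]
(A,R): NE
(B,P): NE
(B,Q): not NE [P1→D gives 7>3; P2→P gives 9>2]
(B,R): not NE [P2→P gives 9>7]
(C,P): not NE [P1→B gives 10>8]
(C,Q): not NE [P2→P gives 9>4]
(C,R): not NE [P1→D gives 3>0; P2→P gives 9>8]
(D,P): not NE [P1→B gives 10>2]
(D,Q): not NE [P2→R gives 7>5]
(D,R): NE

PSNE = {(A,R), (B,P), (D,R)}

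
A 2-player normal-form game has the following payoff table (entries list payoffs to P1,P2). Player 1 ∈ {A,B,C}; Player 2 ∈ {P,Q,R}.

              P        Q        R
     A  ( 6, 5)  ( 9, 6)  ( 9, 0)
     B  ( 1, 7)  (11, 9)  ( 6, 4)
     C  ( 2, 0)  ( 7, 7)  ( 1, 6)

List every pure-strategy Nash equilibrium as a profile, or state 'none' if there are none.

(A,P): not NE [P2→Q gives 6>5]
(A,Q): not NE [P1→B gives 11>9]
(A,R): not NE [P2→Q gives 6>0]
(B,P): not NE [P1→A gives 6>1; P2→Q gives 9>7]
(B,Q): NE
(B,R): not NE [P1→A gives 9>6; P2→Q gives 9>4]
(C,P): not NE [P1→A gives 6>2; P2→Q gives 7>0]
(C,Q): not NE [P1→B gives 11>7]
(C,R): not NE [P1→A gives 9>1; P2→Q gives 7>6]

NE set: (B,Q)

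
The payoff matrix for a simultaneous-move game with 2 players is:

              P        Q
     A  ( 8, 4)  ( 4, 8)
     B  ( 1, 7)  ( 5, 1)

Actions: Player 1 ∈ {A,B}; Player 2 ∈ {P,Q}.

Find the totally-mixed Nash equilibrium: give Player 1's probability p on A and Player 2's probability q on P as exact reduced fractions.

P1 indiff ⇒ q·8+(1-q)·4 = q·1+(1-q)·5 ⇒ q(7) = (1-q)(1) ⇒ q = 1/8
P2 indiff ⇒ p·4+(1-p)·7 = p·8+(1-p)·1 ⇒ p(-4) = (1-p)(-6) ⇒ p = 3/5

P1 mixes 3/5 on A; P2 mixes 1/8 on P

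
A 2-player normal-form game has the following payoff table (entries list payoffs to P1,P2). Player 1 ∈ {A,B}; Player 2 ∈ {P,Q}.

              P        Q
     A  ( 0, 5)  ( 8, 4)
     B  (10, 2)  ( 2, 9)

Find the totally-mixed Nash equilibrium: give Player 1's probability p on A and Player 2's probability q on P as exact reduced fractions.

p=7/8, q=3/8

P1 indiff ⇒ q·0+(1-q)·8 = q·10+(1-q)·2 ⇒ q(-10) = (1-q)(-6) ⇒ q = 3/8
P2 indiff ⇒ p·5+(1-p)·2 = p·4+(1-p)·9 ⇒ p(1) = (1-p)(7) ⇒ p = 7/8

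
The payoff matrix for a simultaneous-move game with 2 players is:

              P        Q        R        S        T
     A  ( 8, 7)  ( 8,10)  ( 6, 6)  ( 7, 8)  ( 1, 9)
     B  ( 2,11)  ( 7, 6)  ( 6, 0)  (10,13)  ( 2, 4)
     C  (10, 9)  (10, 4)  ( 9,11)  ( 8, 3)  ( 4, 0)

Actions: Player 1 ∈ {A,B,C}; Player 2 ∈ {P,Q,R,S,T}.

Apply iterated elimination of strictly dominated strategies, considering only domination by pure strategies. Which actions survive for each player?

Survivors P1:{B,C} P2:{P,R,S}

P1 drop A (C beats it: P:10>8 Q:10>8 R:9>6 S:8>7 T:4>1)
P2 drop Q (P beats it: B:11>6 C:9>4)
P2 drop T (P beats it: B:11>4 C:9>0)
P1→{B,C} P2→{P,R,S}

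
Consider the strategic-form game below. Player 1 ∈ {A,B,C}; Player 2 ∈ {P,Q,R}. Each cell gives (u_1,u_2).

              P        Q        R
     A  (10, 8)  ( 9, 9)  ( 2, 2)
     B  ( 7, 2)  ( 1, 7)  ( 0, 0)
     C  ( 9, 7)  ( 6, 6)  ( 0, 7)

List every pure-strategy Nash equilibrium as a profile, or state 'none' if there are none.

(A,P): not NE [P2→Q gives 9>8]
(A,Q): NE
(A,R): not NE [P2→Q gives 9>2]
(B,P): not NE [P1→A gives 10>7; P2→Q gives 7>2]
(B,Q): not NE [P1→A gives 9>1]
(B,R): not NE [P1→A gives 2>0; P2→Q gives 7>0]
(C,P): not NE [P1→A gives 10>9]
(C,Q): not NE [P1→A gives 9>6; P2→R gives 7>6]
(C,R): not NE [P1→A gives 2>0]

Nash profiles: (A,Q)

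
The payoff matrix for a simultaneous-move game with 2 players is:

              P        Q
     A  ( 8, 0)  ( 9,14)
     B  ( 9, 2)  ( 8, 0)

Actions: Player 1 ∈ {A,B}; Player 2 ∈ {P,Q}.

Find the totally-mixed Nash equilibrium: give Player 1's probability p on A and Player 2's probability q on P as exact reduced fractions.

p=1/8, q=1/2

P1 indiff ⇒ q·8+(1-q)·9 = q·9+(1-q)·8 ⇒ q(-1) = (1-q)(-1) ⇒ q = 1/2
P2 indiff ⇒ p·0+(1-p)·2 = p·14+(1-p)·0 ⇒ p(-14) = (1-p)(-2) ⇒ p = 1/8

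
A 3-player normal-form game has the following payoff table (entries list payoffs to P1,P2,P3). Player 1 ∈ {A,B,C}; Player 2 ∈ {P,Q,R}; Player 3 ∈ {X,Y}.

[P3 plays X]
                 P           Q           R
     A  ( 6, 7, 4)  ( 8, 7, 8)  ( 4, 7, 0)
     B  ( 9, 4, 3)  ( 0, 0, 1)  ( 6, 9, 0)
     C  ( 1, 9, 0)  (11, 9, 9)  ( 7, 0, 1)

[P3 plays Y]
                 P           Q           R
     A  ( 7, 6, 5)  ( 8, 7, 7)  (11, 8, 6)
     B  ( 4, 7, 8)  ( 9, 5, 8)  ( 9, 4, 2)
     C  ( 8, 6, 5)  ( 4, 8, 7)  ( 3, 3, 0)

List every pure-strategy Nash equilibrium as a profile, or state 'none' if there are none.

(A,P,X): not NE [P1→B gives 9>6; P3→Y gives 5>4]
(A,P,Y): not NE [P1→C gives 8>7; P2→R gives 8>6]
(A,Q,X): not NE [P1→C gives 11>8]
(A,Q,Y): not NE [P1→B gives 9>8; P2→R gives 8>7; P3→X gives 8>7]
(A,R,X): not NE [P1→C gives 7>4; P3→Y gives 6>0]
(A,R,Y): NE
(B,P,X): not NE [P2→R gives 9>4; P3→Y gives 8>3]
(B,P,Y): not NE [P1→C gives 8>4]
(B,Q,X): not NE [P1→C gives 11>0; P2→R gives 9>0; P3→Y gives 8>1]
(B,Q,Y): not NE [P2→P gives 7>5]
(B,R,X): not NE [P1→C gives 7>6; P3→Y gives 2>0]
(B,R,Y): not NE [P1→A gives 11>9; P2→P gives 7>4]
(C,P,X): not NE [P1→B gives 9>1; P3→Y gives 5>0]
(C,P,Y): not NE [P2→Q gives 8>6]
(C,Q,X): NE
(C,Q,Y): not NE [P1→B gives 9>4; P3→X gives 9>7]
(C,R,X): not NE [P2→Q gives 9>0]
(C,R,Y): not NE [P1→A gives 11>3; P2→Q gives 8>3; P3→X gives 1>0]

PSNE = {(A,R,Y), (C,Q,X)}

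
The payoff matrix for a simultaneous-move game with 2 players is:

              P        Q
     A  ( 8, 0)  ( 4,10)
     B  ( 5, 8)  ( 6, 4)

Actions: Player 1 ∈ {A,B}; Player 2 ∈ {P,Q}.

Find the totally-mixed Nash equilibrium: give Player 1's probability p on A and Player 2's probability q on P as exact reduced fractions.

P1 indiff ⇒ q·8+(1-q)·4 = q·5+(1-q)·6 ⇒ q(3) = (1-q)(2) ⇒ q = 2/5
P2 indiff ⇒ p·0+(1-p)·8 = p·10+(1-p)·4 ⇒ p(-10) = (1-p)(-4) ⇒ p = 2/7

P1 mixes 2/7 on A; P2 mixes 2/5 on P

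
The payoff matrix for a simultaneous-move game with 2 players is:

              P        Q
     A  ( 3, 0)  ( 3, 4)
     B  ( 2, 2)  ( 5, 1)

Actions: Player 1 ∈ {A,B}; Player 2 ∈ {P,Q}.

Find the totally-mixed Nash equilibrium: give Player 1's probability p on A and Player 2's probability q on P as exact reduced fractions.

p=1/5, q=2/3

P1 indiff ⇒ q·3+(1-q)·3 = q·2+(1-q)·5 ⇒ q(1) = (1-q)(2) ⇒ q = 2/3
P2 indiff ⇒ p·0+(1-p)·2 = p·4+(1-p)·1 ⇒ p(-4) = (1-p)(-1) ⇒ p = 1/5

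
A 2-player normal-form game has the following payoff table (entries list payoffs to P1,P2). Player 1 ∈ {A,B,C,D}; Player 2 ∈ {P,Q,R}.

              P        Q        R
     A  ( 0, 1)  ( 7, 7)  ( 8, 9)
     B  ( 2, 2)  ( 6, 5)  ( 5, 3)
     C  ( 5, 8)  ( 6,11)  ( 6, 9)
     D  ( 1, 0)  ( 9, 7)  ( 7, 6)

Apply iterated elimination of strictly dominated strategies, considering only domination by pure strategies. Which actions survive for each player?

IESDS → P1:{A,D} P2:{Q,R}

P2 drop P (Q beats it: A:7>1 B:5>2 C:11>8 D:7>0)
P1 drop B (A beats it: Q:7>6 R:8>5)
P1 drop C (A beats it: Q:7>6 R:8>6)
P1→{A,D} P2→{Q,R}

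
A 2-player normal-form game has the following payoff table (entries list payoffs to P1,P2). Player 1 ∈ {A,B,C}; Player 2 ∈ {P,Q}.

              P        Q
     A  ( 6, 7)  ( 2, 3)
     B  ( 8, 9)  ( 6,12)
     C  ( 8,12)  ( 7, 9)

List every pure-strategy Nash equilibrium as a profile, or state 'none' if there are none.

(A,P): not NE [P1→C gives 8>6]
(A,Q): not NE [P1→C gives 7>2; P2→P gives 7>3]
(B,P): not NE [P2→Q gives 12>9]
(B,Q): not NE [P1→C gives 7>6]
(C,P): NE
(C,Q): not NE [P2→P gives 12>9]

NE set: (C,P)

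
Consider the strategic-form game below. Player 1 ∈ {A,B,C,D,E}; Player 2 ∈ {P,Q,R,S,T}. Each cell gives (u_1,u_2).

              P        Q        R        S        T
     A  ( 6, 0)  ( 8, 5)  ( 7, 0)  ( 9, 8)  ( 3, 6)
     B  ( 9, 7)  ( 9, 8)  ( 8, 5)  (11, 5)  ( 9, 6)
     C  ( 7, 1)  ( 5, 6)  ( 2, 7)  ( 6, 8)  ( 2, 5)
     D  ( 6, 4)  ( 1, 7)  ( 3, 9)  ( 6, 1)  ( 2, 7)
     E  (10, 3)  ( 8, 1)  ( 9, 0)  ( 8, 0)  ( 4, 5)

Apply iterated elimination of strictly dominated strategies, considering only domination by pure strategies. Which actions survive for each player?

Remaining: P1:{B,E} P2:{P,Q,T}

P1 drop A (B beats it: P:9>6 Q:9>8 R:8>7 S:11>9 T:9>3)
P1 drop C (B beats it: P:9>7 Q:9>5 R:8>2 S:11>6 T:9>2)
P1 drop D (B beats it: P:9>6 Q:9>1 R:8>3 S:11>6 T:9>2)
P2 drop R (P beats it: B:7>5 E:3>0)
P2 drop S (P beats it: B:7>5 E:3>0)
P1→{B,E} P2→{P,Q,T}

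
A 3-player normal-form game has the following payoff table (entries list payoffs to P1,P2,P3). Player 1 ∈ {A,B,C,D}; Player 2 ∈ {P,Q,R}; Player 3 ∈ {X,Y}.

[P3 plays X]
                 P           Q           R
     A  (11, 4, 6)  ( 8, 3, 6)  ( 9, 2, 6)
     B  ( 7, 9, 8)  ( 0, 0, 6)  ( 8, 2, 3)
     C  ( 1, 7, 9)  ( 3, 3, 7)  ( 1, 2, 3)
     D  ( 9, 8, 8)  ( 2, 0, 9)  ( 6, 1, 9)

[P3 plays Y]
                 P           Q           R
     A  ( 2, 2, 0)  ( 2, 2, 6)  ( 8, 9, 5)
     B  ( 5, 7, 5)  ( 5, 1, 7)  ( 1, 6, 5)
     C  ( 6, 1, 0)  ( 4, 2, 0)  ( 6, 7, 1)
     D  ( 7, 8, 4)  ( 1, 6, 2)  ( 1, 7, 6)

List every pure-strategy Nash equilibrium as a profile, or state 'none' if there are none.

(A,P,X): NE
(A,P,Y): not NE [P1→D gives 7>2; P2→R gives 9>2; P3→X gives 6>0]
(A,Q,X): not NE [P2→P gives 4>3]
(A,Q,Y): not NE [P1→B gives 5>2; P2→R gives 9>2]
(A,R,X): not NE [P2→P gives 4>2]
(A,R,Y): not NE [P3→X gives 6>5]
(B,P,X): not NE [P1→A gives 11>7]
(B,P,Y): not NE [P1→D gives 7>5; P3→X gives 8>5]
(B,Q,X): not NE [P1→A gives 8>0; P2→P gives 9>0; P3→Y gives 7>6]
(B,Q,Y): not NE [P2→P gives 7>1]
(B,R,X): not NE [P1→A gives 9>8; P2→P gives 9>2; P3→Y gives 5>3]
(B,R,Y): not NE [P1→A gives 8>1; P2→P gives 7>6]
(C,P,X): not NE [P1→A gives 11>1]
(C,P,Y): not NE [P1→D gives 7>6; P2→R gives 7>1; P3→X gives 9>0]
(C,Q,X): not NE [P1→A gives 8>3; P2→P gives 7>3]
(C,Q,Y): not NE [P1→B gives 5>4; P2→R gives 7>2; P3→X gives 7>0]
(C,R,X): not NE [P1→A gives 9>1; P2→P gives 7>2]
(C,R,Y): not NE [P1→A gives 8>6; P3→X gives 3>1]
(D,P,X): not NE [P1→A gives 11>9]
(D,P,Y): not NE [P3→X gives 8>4]
(D,Q,X): not NE [P1→A gives 8>2; P2→P gives 8>0]
(D,Q,Y): not NE [P1→B gives 5>1; P2→P gives 8>6; P3→X gives 9>2]
(D,R,X): not NE [P1→A gives 9>6; P2→P gives 8>1]
(D,R,Y): not NE [P1→A gives 8>1; P2→P gives 8>7; P3→X gives 9>6]

NE set: (A,P,X)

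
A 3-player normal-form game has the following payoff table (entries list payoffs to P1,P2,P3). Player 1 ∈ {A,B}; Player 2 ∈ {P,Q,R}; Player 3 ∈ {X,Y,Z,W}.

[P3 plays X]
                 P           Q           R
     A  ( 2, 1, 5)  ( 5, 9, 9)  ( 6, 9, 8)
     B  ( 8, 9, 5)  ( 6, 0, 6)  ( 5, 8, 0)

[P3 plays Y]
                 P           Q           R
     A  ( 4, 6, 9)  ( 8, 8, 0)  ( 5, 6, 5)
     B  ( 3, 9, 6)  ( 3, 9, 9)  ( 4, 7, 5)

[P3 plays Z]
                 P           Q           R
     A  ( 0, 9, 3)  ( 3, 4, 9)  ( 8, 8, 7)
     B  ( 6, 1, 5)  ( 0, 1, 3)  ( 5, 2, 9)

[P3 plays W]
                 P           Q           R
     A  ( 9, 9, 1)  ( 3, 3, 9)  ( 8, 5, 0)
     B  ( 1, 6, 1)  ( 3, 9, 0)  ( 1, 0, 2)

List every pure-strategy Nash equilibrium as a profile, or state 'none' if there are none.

(A,P,X): not NE [P1→B gives 8>2; P2→R gives 9>1; P3→Y gives 9>5]
(A,P,Y): not NE [P2→Q gives 8>6]
(A,P,Z): not NE [P1→B gives 6>0; P3→Y gives 9>3]
(A,P,W): not NE [P3→Y gives 9>1]
(A,Q,X): not NE [P1→B gives 6>5]
(A,Q,Y): not NE [P3→W gives 9>0]
(A,Q,Z): not NE [P2→P gives 9>4]
(A,Q,W): not NE [P2→P gives 9>3]
(A,R,X): NE
(A,R,Y): not NE [P2→Q gives 8>6; P3→X gives 8>5]
(A,R,Z): not NE [P2→P gives 9>8; P3→X gives 8>7]
(A,R,W): not NE [P2→P gives 9>5; P3→X gives 8>0]
(B,P,X): not NE [P3→Y gives 6>5]
(B,P,Y): not NE [P1→A gives 4>3]
(B,P,Z): not NE [P2→R gives 2>1; P3→Y gives 6>5]
(B,P,W): not NE [P1→A gives 9>1; P2→Q gives 9>6; P3→Y gives 6>1]
(B,Q,X): not NE [P2→P gives 9>0; P3→Y gives 9>6]
(B,Q,Y): not NE [P1→A gives 8>3]
(B,Q,Z): not NE [P1→A gives 3>0; P2→R gives 2>1; P3→Y gives 9>3]
(B,Q,W): not NE [P3→Y gives 9>0]
(B,R,X): not NE [P1→A gives 6>5; P2→P gives 9>8; P3→Z gives 9>0]
(B,R,Y): not NE [P1→A gives 5>4; P2→Q gives 9>7; P3→Z gives 9>5]
(B,R,Z): not NE [P1→A gives 8>5]
(B,R,W): not NE [P1→A gives 8>1; P2→Q gives 9>0; P3→Z gives 9>2]

PSNE = {(A,R,X)}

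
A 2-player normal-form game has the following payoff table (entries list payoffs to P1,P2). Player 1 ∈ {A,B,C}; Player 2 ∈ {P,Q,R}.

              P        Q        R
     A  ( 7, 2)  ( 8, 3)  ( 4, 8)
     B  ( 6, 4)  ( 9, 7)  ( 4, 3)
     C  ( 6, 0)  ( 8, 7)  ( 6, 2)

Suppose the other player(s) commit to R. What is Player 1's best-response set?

BR_1 = {C}

u_1(A vs R) = 4
u_1(B vs R) = 4
u_1(C vs R) = 6
max payoff 6 at {C}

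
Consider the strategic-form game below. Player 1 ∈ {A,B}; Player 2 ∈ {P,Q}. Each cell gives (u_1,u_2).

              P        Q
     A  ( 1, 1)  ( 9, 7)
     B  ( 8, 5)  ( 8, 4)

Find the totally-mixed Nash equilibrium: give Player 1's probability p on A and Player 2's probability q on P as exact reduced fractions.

P1 mixes 1/7 on A; P2 mixes 1/8 on P

P1 indiff ⇒ q·1+(1-q)·9 = q·8+(1-q)·8 ⇒ q(-7) = (1-q)(-1) ⇒ q = 1/8
P2 indiff ⇒ p·1+(1-p)·5 = p·7+(1-p)·4 ⇒ p(-6) = (1-p)(-1) ⇒ p = 1/7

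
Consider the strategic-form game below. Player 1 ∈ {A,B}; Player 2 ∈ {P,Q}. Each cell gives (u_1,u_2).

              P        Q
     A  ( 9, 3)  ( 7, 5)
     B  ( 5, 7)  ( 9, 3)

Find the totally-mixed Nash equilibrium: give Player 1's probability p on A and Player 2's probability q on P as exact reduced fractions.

P1 indiff ⇒ q·9+(1-q)·7 = q·5+(1-q)·9 ⇒ q(4) = (1-q)(2) ⇒ q = 1/3
P2 indiff ⇒ p·3+(1-p)·7 = p·5+(1-p)·3 ⇒ p(-2) = (1-p)(-4) ⇒ p = 2/3

(p,q) = (2/3, 1/3)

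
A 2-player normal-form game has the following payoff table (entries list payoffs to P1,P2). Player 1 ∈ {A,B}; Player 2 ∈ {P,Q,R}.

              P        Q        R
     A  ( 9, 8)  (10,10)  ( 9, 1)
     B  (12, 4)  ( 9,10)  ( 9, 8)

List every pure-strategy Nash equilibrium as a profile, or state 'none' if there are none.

(A,P): not NE [P1→B gives 12>9; P2→Q gives 10>8]
(A,Q): NE
(A,R): not NE [P2→Q gives 10>1]
(B,P): not NE [P2→Q gives 10>4]
(B,Q): not NE [P1→A gives 10>9]
(B,R): not NE [P2→Q gives 10>8]

NE set: (A,Q)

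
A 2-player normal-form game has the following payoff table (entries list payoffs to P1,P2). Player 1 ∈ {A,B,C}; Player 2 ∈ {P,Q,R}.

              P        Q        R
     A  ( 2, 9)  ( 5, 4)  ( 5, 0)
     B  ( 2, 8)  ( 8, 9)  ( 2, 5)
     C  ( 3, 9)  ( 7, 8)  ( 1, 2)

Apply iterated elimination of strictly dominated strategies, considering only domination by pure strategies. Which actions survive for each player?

P2 drop R (P beats it: A:9>0 B:8>5 C:9>2)
P1 drop A (C beats it: P:3>2 Q:7>5)
P1→{B,C} P2→{P,Q}

Survivors P1:{B,C} P2:{P,Q}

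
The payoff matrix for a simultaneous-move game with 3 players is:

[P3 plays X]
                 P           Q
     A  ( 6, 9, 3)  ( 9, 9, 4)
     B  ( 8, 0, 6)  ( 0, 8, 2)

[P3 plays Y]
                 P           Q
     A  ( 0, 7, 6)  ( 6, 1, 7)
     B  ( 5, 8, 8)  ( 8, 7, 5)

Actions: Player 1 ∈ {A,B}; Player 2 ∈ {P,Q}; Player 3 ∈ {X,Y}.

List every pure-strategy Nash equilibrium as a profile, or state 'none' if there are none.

Nash profiles: (B,P,Y)

(A,P,X): not NE [P1→B gives 8>6; P3→Y gives 6>3]
(A,P,Y): not NE [P1→B gives 5>0]
(A,Q,X): not NE [P3→Y gives 7>4]
(A,Q,Y): not NE [P1→B gives 8>6; P2→P gives 7>1]
(B,P,X): not NE [P2→Q gives 8>0; P3→Y gives 8>6]
(B,P,Y): NE
(B,Q,X): not NE [P1→A gives 9>0; P3→Y gives 5>2]
(B,Q,Y): not NE [P2→P gives 8>7]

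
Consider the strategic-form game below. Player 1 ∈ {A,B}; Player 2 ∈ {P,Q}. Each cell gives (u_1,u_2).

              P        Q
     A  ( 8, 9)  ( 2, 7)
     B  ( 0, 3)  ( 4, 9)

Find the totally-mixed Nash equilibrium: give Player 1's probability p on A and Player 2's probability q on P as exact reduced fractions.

p=3/4, q=1/5

P1 indiff ⇒ q·8+(1-q)·2 = q·0+(1-q)·4 ⇒ q(8) = (1-q)(2) ⇒ q = 1/5
P2 indiff ⇒ p·9+(1-p)·3 = p·7+(1-p)·9 ⇒ p(2) = (1-p)(6) ⇒ p = 3/4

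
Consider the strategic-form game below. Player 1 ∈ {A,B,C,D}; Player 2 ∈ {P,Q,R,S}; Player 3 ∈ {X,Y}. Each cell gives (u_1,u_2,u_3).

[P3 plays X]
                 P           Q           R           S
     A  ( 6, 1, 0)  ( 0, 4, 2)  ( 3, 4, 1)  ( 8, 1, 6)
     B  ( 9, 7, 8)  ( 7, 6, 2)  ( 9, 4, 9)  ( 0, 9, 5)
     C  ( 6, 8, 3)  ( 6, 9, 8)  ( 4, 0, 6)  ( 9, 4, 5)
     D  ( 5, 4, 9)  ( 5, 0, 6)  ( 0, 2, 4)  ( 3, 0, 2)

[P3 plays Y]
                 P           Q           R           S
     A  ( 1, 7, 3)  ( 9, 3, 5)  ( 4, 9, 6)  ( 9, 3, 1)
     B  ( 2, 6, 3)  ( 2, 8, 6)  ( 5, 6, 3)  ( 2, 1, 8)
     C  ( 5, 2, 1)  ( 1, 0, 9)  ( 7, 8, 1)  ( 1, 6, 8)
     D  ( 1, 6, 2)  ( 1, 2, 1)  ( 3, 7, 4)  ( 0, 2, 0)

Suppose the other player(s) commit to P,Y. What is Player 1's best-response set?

argmax u_1 = {C}

u_1(A vs P,Y) = 1
u_1(B vs P,Y) = 2
u_1(C vs P,Y) = 5
u_1(D vs P,Y) = 1
max payoff 5 at {C}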